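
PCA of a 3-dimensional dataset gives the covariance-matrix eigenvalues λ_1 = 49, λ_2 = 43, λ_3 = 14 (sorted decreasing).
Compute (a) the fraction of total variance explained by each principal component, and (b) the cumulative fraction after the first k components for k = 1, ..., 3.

Step 1 — total variance = trace(Sigma) = Σ λ_i = 49 + 43 + 14 = 106.

Step 2 — fraction explained by component i = λ_i / Σ λ:
  PC1: 49/106 = 0.4623
  PC2: 43/106 = 0.4057
  PC3: 14/106 = 0.1321

Step 3 — cumulative fraction after k components = (λ_1 + ... + λ_k) / Σ λ:
  k = 1: 49/106 = 0.4623
  k = 2: (49 + 43)/106 = 92/106 = 0.8679
  k = 3: (49 + 43 + 14)/106 = 106/106 = 1

Summary (fraction, with percent):

explained: PC1 0.4623 (46.23%), PC2 0.4057 (40.57%), PC3 0.1321 (13.21%);  cumulative: 0.4623, 0.8679, 1


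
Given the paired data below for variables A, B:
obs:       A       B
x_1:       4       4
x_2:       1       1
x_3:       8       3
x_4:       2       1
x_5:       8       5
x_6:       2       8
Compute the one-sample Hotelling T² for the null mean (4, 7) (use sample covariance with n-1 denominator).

Step 1 — sample mean vector:
  mean(A) = (4 + 1 + 8 + 2 + 8 + 2) / 6 = 25/6 = 4.1667
  mean(B) = (4 + 1 + 3 + 1 + 5 + 8) / 6 = 22/6 = 3.6667
  x̄ = (4.1667, 3.6667),  deviation x̄ - mu_0 = (4.1667, 3.6667) - (4, 7) = (0.1667, -3.3333).

Step 2 — sample covariance matrix, S[i,j] = (1/(n-1)) · Σ_k (x_{k,i} - mean_i) · (x_{k,j} - mean_j), divisor n-1 = 5:
  S[A,A] = ((-0.1667)·(-0.1667) + (-3.1667)·(-3.1667) + (3.8333)·(3.8333) + (-2.1667)·(-2.1667) + (3.8333)·(3.8333) + (-2.1667)·(-2.1667)) / 5 = 48.8333/5 = 9.7667
  S[A,B] = ((-0.1667)·(0.3333) + (-3.1667)·(-2.6667) + (3.8333)·(-0.6667) + (-2.1667)·(-2.6667) + (3.8333)·(1.3333) + (-2.1667)·(4.3333)) / 5 = 7.3333/5 = 1.4667
  S[B,B] = ((0.3333)·(0.3333) + (-2.6667)·(-2.6667) + (-0.6667)·(-0.6667) + (-2.6667)·(-2.6667) + (1.3333)·(1.3333) + (4.3333)·(4.3333)) / 5 = 35.3333/5 = 7.0667
  S = [[9.7667, 1.4667],
 [1.4667, 7.0667]].

Step 3 — invert S. det(S) = 9.7667·7.0667 - (1.4667)² = 66.8667.
  S^{-1} = (1/det) · [[d, -b], [-b, a]] = [[0.1057, -0.0219],
 [-0.0219, 0.1461]].

Step 4 — quadratic form (x̄ - mu_0)^T · S^{-1} · (x̄ - mu_0):
  S^{-1} · (x̄ - mu_0) = (0.0907, -0.4905),
  (x̄ - mu_0)^T · [...] = (0.1667)·(0.0907) + (-3.3333)·(-0.4905) = 1.6502.

Step 5 — scale by n: T² = 6 · 1.6502 = 9.9013.

T² ≈ 9.9013


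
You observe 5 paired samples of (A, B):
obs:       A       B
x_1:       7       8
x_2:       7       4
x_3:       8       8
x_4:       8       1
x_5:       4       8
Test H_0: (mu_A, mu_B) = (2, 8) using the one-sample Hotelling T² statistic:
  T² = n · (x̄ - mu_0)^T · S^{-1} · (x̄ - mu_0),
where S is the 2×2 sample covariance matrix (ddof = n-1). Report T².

Step 1 — sample mean vector:
  mean(A) = (7 + 7 + 8 + 8 + 4) / 5 = 34/5 = 6.8
  mean(B) = (8 + 4 + 8 + 1 + 8) / 5 = 29/5 = 5.8
  x̄ = (6.8, 5.8),  deviation x̄ - mu_0 = (6.8, 5.8) - (2, 8) = (4.8, -2.2).

Step 2 — sample covariance matrix, S[i,j] = (1/(n-1)) · Σ_k (x_{k,i} - mean_i) · (x_{k,j} - mean_j), divisor n-1 = 4:
  S[A,A] = ((0.2)·(0.2) + (0.2)·(0.2) + (1.2)·(1.2) + (1.2)·(1.2) + (-2.8)·(-2.8)) / 4 = 10.8/4 = 2.7
  S[A,B] = ((0.2)·(2.2) + (0.2)·(-1.8) + (1.2)·(2.2) + (1.2)·(-4.8) + (-2.8)·(2.2)) / 4 = -9.2/4 = -2.3
  S[B,B] = ((2.2)·(2.2) + (-1.8)·(-1.8) + (2.2)·(2.2) + (-4.8)·(-4.8) + (2.2)·(2.2)) / 4 = 40.8/4 = 10.2
  S = [[2.7, -2.3],
 [-2.3, 10.2]].

Step 3 — invert S. det(S) = 2.7·10.2 - (-2.3)² = 22.25.
  S^{-1} = (1/det) · [[d, -b], [-b, a]] = [[0.4584, 0.1034],
 [0.1034, 0.1213]].

Step 4 — quadratic form (x̄ - mu_0)^T · S^{-1} · (x̄ - mu_0):
  S^{-1} · (x̄ - mu_0) = (1.973, 0.2292),
  (x̄ - mu_0)^T · [...] = (4.8)·(1.973) + (-2.2)·(0.2292) = 8.9663.

Step 5 — scale by n: T² = 5 · 8.9663 = 44.8315.

T² ≈ 44.8315


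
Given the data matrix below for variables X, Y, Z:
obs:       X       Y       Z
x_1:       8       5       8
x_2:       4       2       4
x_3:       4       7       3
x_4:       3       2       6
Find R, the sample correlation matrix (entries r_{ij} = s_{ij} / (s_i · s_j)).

Step 1 — column means:
  mean(X) = (8 + 4 + 4 + 3) / 4 = 19/4 = 4.75
  mean(Y) = (5 + 2 + 7 + 2) / 4 = 16/4 = 4
  mean(Z) = (8 + 4 + 3 + 6) / 4 = 21/4 = 5.25

Step 2 — sample variances and covariances s[i,j] = (1/(n-1)) · Σ_k (x_{k,i} - mean_i) · (x_{k,j} - mean_j), with n-1 = 3:
  s[X,X] = ((3.25)·(3.25) + (-0.75)·(-0.75) + (-0.75)·(-0.75) + (-1.75)·(-1.75)) / 3 = 14.75/3 = 4.9167
  s[X,Y] = ((3.25)·(1) + (-0.75)·(-2) + (-0.75)·(3) + (-1.75)·(-2)) / 3 = 6/3 = 2
  s[X,Z] = ((3.25)·(2.75) + (-0.75)·(-1.25) + (-0.75)·(-2.25) + (-1.75)·(0.75)) / 3 = 10.25/3 = 3.4167
  s[Y,Y] = ((1)·(1) + (-2)·(-2) + (3)·(3) + (-2)·(-2)) / 3 = 18/3 = 6
  s[Y,Z] = ((1)·(2.75) + (-2)·(-1.25) + (3)·(-2.25) + (-2)·(0.75)) / 3 = -3/3 = -1
  s[Z,Z] = ((2.75)·(2.75) + (-1.25)·(-1.25) + (-2.25)·(-2.25) + (0.75)·(0.75)) / 3 = 14.75/3 = 4.9167
  Sample standard deviations s_i = √(s[i,i]):
  s(X) = √(4.9167) = 2.2174
  s(Y) = √(6) = 2.4495
  s(Z) = √(4.9167) = 2.2174

Step 3 — r_{ij} = s_{ij} / (s_i · s_j):
  r[X,X] = 1 (diagonal).
  r[X,Y] = 2 / (2.2174 · 2.4495) = 2 / 5.4314 = 0.3682
  r[X,Z] = 3.4167 / (2.2174 · 2.2174) = 3.4167 / 4.9167 = 0.6949
  r[Y,Y] = 1 (diagonal).
  r[Y,Z] = -1 / (2.4495 · 2.2174) = -1 / 5.4314 = -0.1841
  r[Z,Z] = 1 (diagonal).

R is symmetric with unit diagonal. Assembling:

R = [[1, 0.3682, 0.6949],
 [0.3682, 1, -0.1841],
 [0.6949, -0.1841, 1]]


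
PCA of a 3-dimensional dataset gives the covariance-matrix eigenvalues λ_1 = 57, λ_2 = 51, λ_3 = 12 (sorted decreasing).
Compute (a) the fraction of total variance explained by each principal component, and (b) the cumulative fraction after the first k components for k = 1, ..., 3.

Step 1 — total variance = trace(Sigma) = Σ λ_i = 57 + 51 + 12 = 120.

Step 2 — fraction explained by component i = λ_i / Σ λ:
  PC1: 57/120 = 0.475
  PC2: 51/120 = 0.425
  PC3: 12/120 = 0.1

Step 3 — cumulative fraction after k components = (λ_1 + ... + λ_k) / Σ λ:
  k = 1: 57/120 = 0.475
  k = 2: (57 + 51)/120 = 108/120 = 0.9
  k = 3: (57 + 51 + 12)/120 = 120/120 = 1

Summary (fraction, with percent):

explained: PC1 0.475 (47.5%), PC2 0.425 (42.5%), PC3 0.1 (10%);  cumulative: 0.475, 0.9, 1


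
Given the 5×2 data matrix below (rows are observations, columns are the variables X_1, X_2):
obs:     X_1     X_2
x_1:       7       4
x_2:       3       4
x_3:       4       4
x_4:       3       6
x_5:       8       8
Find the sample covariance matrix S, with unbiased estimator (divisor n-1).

Step 1 — column means:
  mean(X_1) = (7 + 3 + 4 + 3 + 8) / 5 = 25/5 = 5
  mean(X_2) = (4 + 4 + 4 + 6 + 8) / 5 = 26/5 = 5.2

Step 2 — sample covariance S[i,j] = (1/(n-1)) · Σ_k (x_{k,i} - mean_i) · (x_{k,j} - mean_j), with n-1 = 4.
  S[X_1,X_1] = ((2)·(2) + (-2)·(-2) + (-1)·(-1) + (-2)·(-2) + (3)·(3)) / 4 = 22/4 = 5.5
  S[X_1,X_2] = ((2)·(-1.2) + (-2)·(-1.2) + (-1)·(-1.2) + (-2)·(0.8) + (3)·(2.8)) / 4 = 8/4 = 2
  S[X_2,X_2] = ((-1.2)·(-1.2) + (-1.2)·(-1.2) + (-1.2)·(-1.2) + (0.8)·(0.8) + (2.8)·(2.8)) / 4 = 12.8/4 = 3.2

S is symmetric (S[j,i] = S[i,j]). Assembling:

S = [[5.5, 2],
 [2, 3.2]]


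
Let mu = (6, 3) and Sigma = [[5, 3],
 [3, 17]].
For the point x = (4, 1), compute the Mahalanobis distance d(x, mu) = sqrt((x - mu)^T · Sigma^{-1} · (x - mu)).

Step 1 — centre the observation: (x - mu) = (-2, -2).

Step 2 — invert Sigma. det(Sigma) = 5·17 - (3)² = 76.
  Sigma^{-1} = (1/det) · [[d, -b], [-b, a]] = [[0.2237, -0.0395],
 [-0.0395, 0.0658]].

Step 3 — form the quadratic (x - mu)^T · Sigma^{-1} · (x - mu):
  Sigma^{-1} · (x - mu) = (-0.3684, -0.0526).
  (x - mu)^T · [Sigma^{-1} · (x - mu)] = (-2)·(-0.3684) + (-2)·(-0.0526) = 0.8421.

Step 4 — take square root: d = √(0.8421) ≈ 0.9177.

d(x, mu) = √(0.8421) ≈ 0.9177


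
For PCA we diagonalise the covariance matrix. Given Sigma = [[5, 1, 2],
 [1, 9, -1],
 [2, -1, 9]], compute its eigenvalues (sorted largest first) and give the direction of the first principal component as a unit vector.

Step 1 — characteristic polynomial p(λ) = det(λI - Sigma) = λ³ - tr·λ² + c_1·λ - det, where tr = trace, c_1 = sum of the principal 2×2 minors, det = det(Sigma):
  tr = 5 + 9 + 9 = 23,
  c_1 = (5·9 - (1)²) + (5·9 - (2)²) + (9·9 - (-1)²) = 44 + 41 + 80 = 165,
  det = 5·(9·9 - (-1)²) - (1)·((1)·9 - (-1)·(2)) + (2)·((1)·(-1) - 9·(2)) = 5·(80) - (1)·(11) + (2)·(-19) = 351.
  So p(λ) = λ³ - 23λ² + 165λ - 351.
Step 2 — look for an integer root (rational root theorem: any rational root is an integer divisor of 351). Testing λ = 9:
  p(9) = 729 - 1863 + 1485 - 351 = 0  ✓
  Dividing out (λ - 9): p(λ) = (λ - 9)(λ² - 14λ + 39).
Step 3 — remaining eigenvalues from the quadratic λ² - 14λ + 39 = 0:
  Δ = 14² - 4·39 = 196 - 156 = 40,  λ = (14 ± √40)/2 = (14 ± 6.3246)/2 ≈ 10.1623 or 3.8377.
  Sorted: λ_1 = 10.1623,  λ_2 = 9,  λ_3 = 3.8377  (check: sum = 23 = tr ✓).

Step 4 — unit eigenvector for λ_1 ≈ 10.1623: v spans the null space of (Sigma - λ_1 I), whose rows are
  r_1 = (-5.1623, 1, 2),  r_2 = (1, -1.1623, -1),  r_3 = (2, -1, -1.1623).
  v is orthogonal to every row, so take v ∝ r_1 × r_2 = ((1)·(-1) - (2)·(-1.1623), (2)·(1) - (-5.1623)·(-1), (-5.1623)·(-1.1623) - (1)·(1)) ≈ (1.3246, -3.1623, 5).
  Let u = (1.3246, -3.1623, 5).
  ||u|| = √((1.3246)² + (-3.1623)² + (5)²) = √(36.7544) ≈ 6.0625,  v_1 = u/||u|| ≈ (0.2185, -0.5216, 0.8247) (||v_1|| = 1).

λ_1 = 10.1623,  λ_2 = 9,  λ_3 = 3.8377;  v_1 ≈ (0.2185, -0.5216, 0.8247)


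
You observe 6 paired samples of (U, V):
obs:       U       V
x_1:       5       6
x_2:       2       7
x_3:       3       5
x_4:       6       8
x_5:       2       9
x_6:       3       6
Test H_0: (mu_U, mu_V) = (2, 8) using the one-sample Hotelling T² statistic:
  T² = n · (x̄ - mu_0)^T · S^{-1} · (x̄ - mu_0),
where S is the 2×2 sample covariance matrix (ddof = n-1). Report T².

Step 1 — sample mean vector:
  mean(U) = (5 + 2 + 3 + 6 + 2 + 3) / 6 = 21/6 = 3.5
  mean(V) = (6 + 7 + 5 + 8 + 9 + 6) / 6 = 41/6 = 6.8333
  x̄ = (3.5, 6.8333),  deviation x̄ - mu_0 = (3.5, 6.8333) - (2, 8) = (1.5, -1.1667).

Step 2 — sample covariance matrix, S[i,j] = (1/(n-1)) · Σ_k (x_{k,i} - mean_i) · (x_{k,j} - mean_j), divisor n-1 = 5:
  S[U,U] = ((1.5)·(1.5) + (-1.5)·(-1.5) + (-0.5)·(-0.5) + (2.5)·(2.5) + (-1.5)·(-1.5) + (-0.5)·(-0.5)) / 5 = 13.5/5 = 2.7
  S[U,V] = ((1.5)·(-0.8333) + (-1.5)·(0.1667) + (-0.5)·(-1.8333) + (2.5)·(1.1667) + (-1.5)·(2.1667) + (-0.5)·(-0.8333)) / 5 = -0.5/5 = -0.1
  S[V,V] = ((-0.8333)·(-0.8333) + (0.1667)·(0.1667) + (-1.8333)·(-1.8333) + (1.1667)·(1.1667) + (2.1667)·(2.1667) + (-0.8333)·(-0.8333)) / 5 = 10.8333/5 = 2.1667
  S = [[2.7, -0.1],
 [-0.1, 2.1667]].

Step 3 — invert S. det(S) = 2.7·2.1667 - (-0.1)² = 5.84.
  S^{-1} = (1/det) · [[d, -b], [-b, a]] = [[0.371, 0.0171],
 [0.0171, 0.4623]].

Step 4 — quadratic form (x̄ - mu_0)^T · S^{-1} · (x̄ - mu_0):
  S^{-1} · (x̄ - mu_0) = (0.5365, -0.5137),
  (x̄ - mu_0)^T · [...] = (1.5)·(0.5365) + (-1.1667)·(-0.5137) = 1.4041.

Step 5 — scale by n: T² = 6 · 1.4041 = 8.4247.

T² ≈ 8.4247


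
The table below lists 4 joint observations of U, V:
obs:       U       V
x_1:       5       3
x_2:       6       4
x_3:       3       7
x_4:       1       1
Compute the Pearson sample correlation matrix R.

Step 1 — column means:
  mean(U) = (5 + 6 + 3 + 1) / 4 = 15/4 = 3.75
  mean(V) = (3 + 4 + 7 + 1) / 4 = 15/4 = 3.75

Step 2 — sample variances and covariances s[i,j] = (1/(n-1)) · Σ_k (x_{k,i} - mean_i) · (x_{k,j} - mean_j), with n-1 = 3:
  s[U,U] = ((1.25)·(1.25) + (2.25)·(2.25) + (-0.75)·(-0.75) + (-2.75)·(-2.75)) / 3 = 14.75/3 = 4.9167
  s[U,V] = ((1.25)·(-0.75) + (2.25)·(0.25) + (-0.75)·(3.25) + (-2.75)·(-2.75)) / 3 = 4.75/3 = 1.5833
  s[V,V] = ((-0.75)·(-0.75) + (0.25)·(0.25) + (3.25)·(3.25) + (-2.75)·(-2.75)) / 3 = 18.75/3 = 6.25
  Sample standard deviations s_i = √(s[i,i]):
  s(U) = √(4.9167) = 2.2174
  s(V) = √(6.25) = 2.5

Step 3 — r_{ij} = s_{ij} / (s_i · s_j):
  r[U,U] = 1 (diagonal).
  r[U,V] = 1.5833 / (2.2174 · 2.5) = 1.5833 / 5.5434 = 0.2856
  r[V,V] = 1 (diagonal).

R is symmetric with unit diagonal. Assembling:

R = [[1, 0.2856],
 [0.2856, 1]]


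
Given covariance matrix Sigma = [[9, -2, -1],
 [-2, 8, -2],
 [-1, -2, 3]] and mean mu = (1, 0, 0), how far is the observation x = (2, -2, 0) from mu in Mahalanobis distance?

Step 1 — centre the observation: (x - mu) = (1, -2, 0).

Step 2 — invert Sigma (cofactor / det for 3×3, or solve directly):
  Sigma^{-1} = [[0.1316, 0.0526, 0.0789],
 [0.0526, 0.1711, 0.1316],
 [0.0789, 0.1316, 0.4474]].

Step 3 — form the quadratic (x - mu)^T · Sigma^{-1} · (x - mu):
  Sigma^{-1} · (x - mu) = (0.0263, -0.2895, -0.1842).
  (x - mu)^T · [Sigma^{-1} · (x - mu)] = (1)·(0.0263) + (-2)·(-0.2895) + (0)·(-0.1842) = 0.6053.

Step 4 — take square root: d = √(0.6053) ≈ 0.778.

d(x, mu) = √(0.6053) ≈ 0.778


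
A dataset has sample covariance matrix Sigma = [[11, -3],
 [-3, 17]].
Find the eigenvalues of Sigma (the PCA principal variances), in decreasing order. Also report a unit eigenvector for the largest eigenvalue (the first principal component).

Step 1 — characteristic polynomial of 2×2 Sigma:
  det(Sigma - λI) = λ² - trace · λ + det = 0.
  trace = 11 + 17 = 28, det = 11·17 - (-3)² = 178.
Step 2 — discriminant:
  Δ = trace² - 4·det = 784 - 712 = 72.
Step 3 — eigenvalues:
  λ = (trace ± √Δ)/2 = (28 ± 8.4853)/2,
  λ_1 = 18.2426,  λ_2 = 9.7574.

Step 4 — unit eigenvector for λ_1: solve (Sigma - λ_1 I)v = 0. First row:
  (11 - 18.2426)·v_x + (-3)·v_y = 0, i.e. (-7.2426)·v_x + (-3)·v_y = 0,
  so v ∝ (b, λ_1 - a) = (-3, 7.2426); multiply by -1 so the first entry is positive: u = (3, -7.2426).
  ||u|| = √((3)² + (-7.2426)²) = √(61.4558) ≈ 7.8394,
  v_1 = u/||u|| ≈ (0.3827, -0.9239) (||v_1|| = 1).

λ_1 = 18.2426,  λ_2 = 9.7574;  v_1 ≈ (0.3827, -0.9239)


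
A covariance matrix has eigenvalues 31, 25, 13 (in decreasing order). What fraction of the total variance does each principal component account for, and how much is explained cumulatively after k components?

Step 1 — total variance = trace(Sigma) = Σ λ_i = 31 + 25 + 13 = 69.

Step 2 — fraction explained by component i = λ_i / Σ λ:
  PC1: 31/69 = 0.4493
  PC2: 25/69 = 0.3623
  PC3: 13/69 = 0.1884

Step 3 — cumulative fraction after k components = (λ_1 + ... + λ_k) / Σ λ:
  k = 1: 31/69 = 0.4493
  k = 2: (31 + 25)/69 = 56/69 = 0.8116
  k = 3: (31 + 25 + 13)/69 = 69/69 = 1

Summary (fraction, with percent):

explained: PC1 0.4493 (44.93%), PC2 0.3623 (36.23%), PC3 0.1884 (18.84%);  cumulative: 0.4493, 0.8116, 1


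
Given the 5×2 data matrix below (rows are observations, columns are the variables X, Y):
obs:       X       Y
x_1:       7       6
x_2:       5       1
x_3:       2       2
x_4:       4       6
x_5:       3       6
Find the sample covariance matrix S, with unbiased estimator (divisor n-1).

Step 1 — column means:
  mean(X) = (7 + 5 + 2 + 4 + 3) / 5 = 21/5 = 4.2
  mean(Y) = (6 + 1 + 2 + 6 + 6) / 5 = 21/5 = 4.2

Step 2 — sample covariance S[i,j] = (1/(n-1)) · Σ_k (x_{k,i} - mean_i) · (x_{k,j} - mean_j), with n-1 = 4.
  S[X,X] = ((2.8)·(2.8) + (0.8)·(0.8) + (-2.2)·(-2.2) + (-0.2)·(-0.2) + (-1.2)·(-1.2)) / 4 = 14.8/4 = 3.7
  S[X,Y] = ((2.8)·(1.8) + (0.8)·(-3.2) + (-2.2)·(-2.2) + (-0.2)·(1.8) + (-1.2)·(1.8)) / 4 = 4.8/4 = 1.2
  S[Y,Y] = ((1.8)·(1.8) + (-3.2)·(-3.2) + (-2.2)·(-2.2) + (1.8)·(1.8) + (1.8)·(1.8)) / 4 = 24.8/4 = 6.2

S is symmetric (S[j,i] = S[i,j]). Assembling:

S = [[3.7, 1.2],
 [1.2, 6.2]]


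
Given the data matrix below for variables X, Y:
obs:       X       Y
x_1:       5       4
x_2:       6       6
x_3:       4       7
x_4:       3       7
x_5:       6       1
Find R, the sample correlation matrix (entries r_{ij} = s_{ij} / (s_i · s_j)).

Step 1 — column means:
  mean(X) = (5 + 6 + 4 + 3 + 6) / 5 = 24/5 = 4.8
  mean(Y) = (4 + 6 + 7 + 7 + 1) / 5 = 25/5 = 5

Step 2 — sample variances and covariances s[i,j] = (1/(n-1)) · Σ_k (x_{k,i} - mean_i) · (x_{k,j} - mean_j), with n-1 = 4:
  s[X,X] = ((0.2)·(0.2) + (1.2)·(1.2) + (-0.8)·(-0.8) + (-1.8)·(-1.8) + (1.2)·(1.2)) / 4 = 6.8/4 = 1.7
  s[X,Y] = ((0.2)·(-1) + (1.2)·(1) + (-0.8)·(2) + (-1.8)·(2) + (1.2)·(-4)) / 4 = -9/4 = -2.25
  s[Y,Y] = ((-1)·(-1) + (1)·(1) + (2)·(2) + (2)·(2) + (-4)·(-4)) / 4 = 26/4 = 6.5
  Sample standard deviations s_i = √(s[i,i]):
  s(X) = √(1.7) = 1.3038
  s(Y) = √(6.5) = 2.5495

Step 3 — r_{ij} = s_{ij} / (s_i · s_j):
  r[X,X] = 1 (diagonal).
  r[X,Y] = -2.25 / (1.3038 · 2.5495) = -2.25 / 3.3242 = -0.6769
  r[Y,Y] = 1 (diagonal).

R is symmetric with unit diagonal. Assembling:

R = [[1, -0.6769],
 [-0.6769, 1]]


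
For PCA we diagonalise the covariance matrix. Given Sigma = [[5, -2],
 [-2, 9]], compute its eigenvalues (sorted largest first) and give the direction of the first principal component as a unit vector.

Step 1 — characteristic polynomial of 2×2 Sigma:
  det(Sigma - λI) = λ² - trace · λ + det = 0.
  trace = 5 + 9 = 14, det = 5·9 - (-2)² = 41.
Step 2 — discriminant:
  Δ = trace² - 4·det = 196 - 164 = 32.
Step 3 — eigenvalues:
  λ = (trace ± √Δ)/2 = (14 ± 5.6569)/2,
  λ_1 = 9.8284,  λ_2 = 4.1716.

Step 4 — unit eigenvector for λ_1: solve (Sigma - λ_1 I)v = 0. First row:
  (5 - 9.8284)·v_x + (-2)·v_y = 0, i.e. (-4.8284)·v_x + (-2)·v_y = 0,
  so v ∝ (b, λ_1 - a) = (-2, 4.8284); multiply by -1 so the first entry is positive: u = (2, -4.8284).
  ||u|| = √((2)² + (-4.8284)²) = √(27.3137) ≈ 5.2263,
  v_1 = u/||u|| ≈ (0.3827, -0.9239) (||v_1|| = 1).

λ_1 = 9.8284,  λ_2 = 4.1716;  v_1 ≈ (0.3827, -0.9239)


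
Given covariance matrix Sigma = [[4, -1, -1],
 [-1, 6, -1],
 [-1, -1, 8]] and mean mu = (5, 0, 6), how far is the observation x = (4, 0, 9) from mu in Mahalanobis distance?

Step 1 — centre the observation: (x - mu) = (-1, 0, 3).

Step 2 — invert Sigma (cofactor / det for 3×3, or solve directly):
  Sigma^{-1} = [[0.2733, 0.0523, 0.0407],
 [0.0523, 0.1802, 0.0291],
 [0.0407, 0.0291, 0.1337]].

Step 3 — form the quadratic (x - mu)^T · Sigma^{-1} · (x - mu):
  Sigma^{-1} · (x - mu) = (-0.1512, 0.0349, 0.3605).
  (x - mu)^T · [Sigma^{-1} · (x - mu)] = (-1)·(-0.1512) + (0)·(0.0349) + (3)·(0.3605) = 1.2326.

Step 4 — take square root: d = √(1.2326) ≈ 1.1102.

d(x, mu) = √(1.2326) ≈ 1.1102


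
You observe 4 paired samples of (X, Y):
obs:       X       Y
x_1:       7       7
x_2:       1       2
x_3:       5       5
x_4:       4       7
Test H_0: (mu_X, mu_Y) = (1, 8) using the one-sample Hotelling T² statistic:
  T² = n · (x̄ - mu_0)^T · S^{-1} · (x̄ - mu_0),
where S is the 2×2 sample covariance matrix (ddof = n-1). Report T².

Step 1 — sample mean vector:
  mean(X) = (7 + 1 + 5 + 4) / 4 = 17/4 = 4.25
  mean(Y) = (7 + 2 + 5 + 7) / 4 = 21/4 = 5.25
  x̄ = (4.25, 5.25),  deviation x̄ - mu_0 = (4.25, 5.25) - (1, 8) = (3.25, -2.75).

Step 2 — sample covariance matrix, S[i,j] = (1/(n-1)) · Σ_k (x_{k,i} - mean_i) · (x_{k,j} - mean_j), divisor n-1 = 3:
  S[X,X] = ((2.75)·(2.75) + (-3.25)·(-3.25) + (0.75)·(0.75) + (-0.25)·(-0.25)) / 3 = 18.75/3 = 6.25
  S[X,Y] = ((2.75)·(1.75) + (-3.25)·(-3.25) + (0.75)·(-0.25) + (-0.25)·(1.75)) / 3 = 14.75/3 = 4.9167
  S[Y,Y] = ((1.75)·(1.75) + (-3.25)·(-3.25) + (-0.25)·(-0.25) + (1.75)·(1.75)) / 3 = 16.75/3 = 5.5833
  S = [[6.25, 4.9167],
 [4.9167, 5.5833]].

Step 3 — invert S. det(S) = 6.25·5.5833 - (4.9167)² = 10.7222.
  S^{-1} = (1/det) · [[d, -b], [-b, a]] = [[0.5207, -0.4585],
 [-0.4585, 0.5829]].

Step 4 — quadratic form (x̄ - mu_0)^T · S^{-1} · (x̄ - mu_0):
  S^{-1} · (x̄ - mu_0) = (2.9534, -3.0933),
  (x̄ - mu_0)^T · [...] = (3.25)·(2.9534) + (-2.75)·(-3.0933) = 18.1049.

Step 5 — scale by n: T² = 4 · 18.1049 = 72.4197.

T² ≈ 72.4197


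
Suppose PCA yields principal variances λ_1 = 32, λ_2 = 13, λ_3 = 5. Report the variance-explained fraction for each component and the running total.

Step 1 — total variance = trace(Sigma) = Σ λ_i = 32 + 13 + 5 = 50.

Step 2 — fraction explained by component i = λ_i / Σ λ:
  PC1: 32/50 = 0.64
  PC2: 13/50 = 0.26
  PC3: 5/50 = 0.1

Step 3 — cumulative fraction after k components = (λ_1 + ... + λ_k) / Σ λ:
  k = 1: 32/50 = 0.64
  k = 2: (32 + 13)/50 = 45/50 = 0.9
  k = 3: (32 + 13 + 5)/50 = 50/50 = 1

Summary (fraction, with percent):

explained: PC1 0.64 (64%), PC2 0.26 (26%), PC3 0.1 (10%);  cumulative: 0.64, 0.9, 1


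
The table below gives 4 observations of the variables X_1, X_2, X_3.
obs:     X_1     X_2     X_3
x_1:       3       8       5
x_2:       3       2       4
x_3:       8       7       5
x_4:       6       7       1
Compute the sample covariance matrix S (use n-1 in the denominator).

Step 1 — column means:
  mean(X_1) = (3 + 3 + 8 + 6) / 4 = 20/4 = 5
  mean(X_2) = (8 + 2 + 7 + 7) / 4 = 24/4 = 6
  mean(X_3) = (5 + 4 + 5 + 1) / 4 = 15/4 = 3.75

Step 2 — sample covariance S[i,j] = (1/(n-1)) · Σ_k (x_{k,i} - mean_i) · (x_{k,j} - mean_j), with n-1 = 3.
  S[X_1,X_1] = ((-2)·(-2) + (-2)·(-2) + (3)·(3) + (1)·(1)) / 3 = 18/3 = 6
  S[X_1,X_2] = ((-2)·(2) + (-2)·(-4) + (3)·(1) + (1)·(1)) / 3 = 8/3 = 2.6667
  S[X_1,X_3] = ((-2)·(1.25) + (-2)·(0.25) + (3)·(1.25) + (1)·(-2.75)) / 3 = -2/3 = -0.6667
  S[X_2,X_2] = ((2)·(2) + (-4)·(-4) + (1)·(1) + (1)·(1)) / 3 = 22/3 = 7.3333
  S[X_2,X_3] = ((2)·(1.25) + (-4)·(0.25) + (1)·(1.25) + (1)·(-2.75)) / 3 = 0/3 = 0
  S[X_3,X_3] = ((1.25)·(1.25) + (0.25)·(0.25) + (1.25)·(1.25) + (-2.75)·(-2.75)) / 3 = 10.75/3 = 3.5833

S is symmetric (S[j,i] = S[i,j]). Assembling:

S = [[6, 2.6667, -0.6667],
 [2.6667, 7.3333, 0],
 [-0.6667, 0, 3.5833]]


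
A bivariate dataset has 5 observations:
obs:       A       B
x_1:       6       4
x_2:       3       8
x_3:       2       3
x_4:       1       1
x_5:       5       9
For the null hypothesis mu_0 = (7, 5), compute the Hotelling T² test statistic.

Step 1 — sample mean vector:
  mean(A) = (6 + 3 + 2 + 1 + 5) / 5 = 17/5 = 3.4
  mean(B) = (4 + 8 + 3 + 1 + 9) / 5 = 25/5 = 5
  x̄ = (3.4, 5),  deviation x̄ - mu_0 = (3.4, 5) - (7, 5) = (-3.6, 0).

Step 2 — sample covariance matrix, S[i,j] = (1/(n-1)) · Σ_k (x_{k,i} - mean_i) · (x_{k,j} - mean_j), divisor n-1 = 4:
  S[A,A] = ((2.6)·(2.6) + (-0.4)·(-0.4) + (-1.4)·(-1.4) + (-2.4)·(-2.4) + (1.6)·(1.6)) / 4 = 17.2/4 = 4.3
  S[A,B] = ((2.6)·(-1) + (-0.4)·(3) + (-1.4)·(-2) + (-2.4)·(-4) + (1.6)·(4)) / 4 = 15/4 = 3.75
  S[B,B] = ((-1)·(-1) + (3)·(3) + (-2)·(-2) + (-4)·(-4) + (4)·(4)) / 4 = 46/4 = 11.5
  S = [[4.3, 3.75],
 [3.75, 11.5]].

Step 3 — invert S. det(S) = 4.3·11.5 - (3.75)² = 35.3875.
  S^{-1} = (1/det) · [[d, -b], [-b, a]] = [[0.325, -0.106],
 [-0.106, 0.1215]].

Step 4 — quadratic form (x̄ - mu_0)^T · S^{-1} · (x̄ - mu_0):
  S^{-1} · (x̄ - mu_0) = (-1.1699, 0.3815),
  (x̄ - mu_0)^T · [...] = (-3.6)·(-1.1699) + (0)·(0.3815) = 4.2117.

Step 5 — scale by n: T² = 5 · 4.2117 = 21.0583.

T² ≈ 21.0583


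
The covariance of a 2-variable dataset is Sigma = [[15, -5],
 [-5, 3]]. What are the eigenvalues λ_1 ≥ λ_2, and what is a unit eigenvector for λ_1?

Step 1 — characteristic polynomial of 2×2 Sigma:
  det(Sigma - λI) = λ² - trace · λ + det = 0.
  trace = 15 + 3 = 18, det = 15·3 - (-5)² = 20.
Step 2 — discriminant:
  Δ = trace² - 4·det = 324 - 80 = 244.
Step 3 — eigenvalues:
  λ = (trace ± √Δ)/2 = (18 ± 15.6205)/2,
  λ_1 = 16.8102,  λ_2 = 1.1898.

Step 4 — unit eigenvector for λ_1: solve (Sigma - λ_1 I)v = 0. First row:
  (15 - 16.8102)·v_x + (-5)·v_y = 0, i.e. (-1.8102)·v_x + (-5)·v_y = 0,
  so v ∝ (b, λ_1 - a) = (-5, 1.8102); multiply by -1 so the first entry is positive: u = (5, -1.8102).
  ||u|| = √((5)² + (-1.8102)²) = √(28.277) ≈ 5.3176,
  v_1 = u/||u|| ≈ (0.9403, -0.3404) (||v_1|| = 1).

λ_1 = 16.8102,  λ_2 = 1.1898;  v_1 ≈ (0.9403, -0.3404)


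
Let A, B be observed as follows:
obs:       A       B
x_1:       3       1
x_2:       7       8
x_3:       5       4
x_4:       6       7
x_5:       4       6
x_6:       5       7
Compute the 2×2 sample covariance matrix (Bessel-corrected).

Step 1 — column means:
  mean(A) = (3 + 7 + 5 + 6 + 4 + 5) / 6 = 30/6 = 5
  mean(B) = (1 + 8 + 4 + 7 + 6 + 7) / 6 = 33/6 = 5.5

Step 2 — sample covariance S[i,j] = (1/(n-1)) · Σ_k (x_{k,i} - mean_i) · (x_{k,j} - mean_j), with n-1 = 5.
  S[A,A] = ((-2)·(-2) + (2)·(2) + (0)·(0) + (1)·(1) + (-1)·(-1) + (0)·(0)) / 5 = 10/5 = 2
  S[A,B] = ((-2)·(-4.5) + (2)·(2.5) + (0)·(-1.5) + (1)·(1.5) + (-1)·(0.5) + (0)·(1.5)) / 5 = 15/5 = 3
  S[B,B] = ((-4.5)·(-4.5) + (2.5)·(2.5) + (-1.5)·(-1.5) + (1.5)·(1.5) + (0.5)·(0.5) + (1.5)·(1.5)) / 5 = 33.5/5 = 6.7

S is symmetric (S[j,i] = S[i,j]). Assembling:

S = [[2, 3],
 [3, 6.7]]


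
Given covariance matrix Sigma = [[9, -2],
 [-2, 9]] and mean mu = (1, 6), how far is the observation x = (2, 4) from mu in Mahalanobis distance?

Step 1 — centre the observation: (x - mu) = (1, -2).

Step 2 — invert Sigma. det(Sigma) = 9·9 - (-2)² = 77.
  Sigma^{-1} = (1/det) · [[d, -b], [-b, a]] = [[0.1169, 0.026],
 [0.026, 0.1169]].

Step 3 — form the quadratic (x - mu)^T · Sigma^{-1} · (x - mu):
  Sigma^{-1} · (x - mu) = (0.0649, -0.2078).
  (x - mu)^T · [Sigma^{-1} · (x - mu)] = (1)·(0.0649) + (-2)·(-0.2078) = 0.4805.

Step 4 — take square root: d = √(0.4805) ≈ 0.6932.

d(x, mu) = √(0.4805) ≈ 0.6932


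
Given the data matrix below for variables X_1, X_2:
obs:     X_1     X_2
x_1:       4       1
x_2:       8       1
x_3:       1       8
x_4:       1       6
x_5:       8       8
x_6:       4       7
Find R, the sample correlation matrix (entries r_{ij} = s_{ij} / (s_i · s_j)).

Step 1 — column means:
  mean(X_1) = (4 + 8 + 1 + 1 + 8 + 4) / 6 = 26/6 = 4.3333
  mean(X_2) = (1 + 1 + 8 + 6 + 8 + 7) / 6 = 31/6 = 5.1667

Step 2 — sample variances and covariances s[i,j] = (1/(n-1)) · Σ_k (x_{k,i} - mean_i) · (x_{k,j} - mean_j), with n-1 = 5:
  s[X_1,X_1] = ((-0.3333)·(-0.3333) + (3.6667)·(3.6667) + (-3.3333)·(-3.3333) + (-3.3333)·(-3.3333) + (3.6667)·(3.6667) + (-0.3333)·(-0.3333)) / 5 = 49.3333/5 = 9.8667
  s[X_1,X_2] = ((-0.3333)·(-4.1667) + (3.6667)·(-4.1667) + (-3.3333)·(2.8333) + (-3.3333)·(0.8333) + (3.6667)·(2.8333) + (-0.3333)·(1.8333)) / 5 = -16.3333/5 = -3.2667
  s[X_2,X_2] = ((-4.1667)·(-4.1667) + (-4.1667)·(-4.1667) + (2.8333)·(2.8333) + (0.8333)·(0.8333) + (2.8333)·(2.8333) + (1.8333)·(1.8333)) / 5 = 54.8333/5 = 10.9667
  Sample standard deviations s_i = √(s[i,i]):
  s(X_1) = √(9.8667) = 3.1411
  s(X_2) = √(10.9667) = 3.3116

Step 3 — r_{ij} = s_{ij} / (s_i · s_j):
  r[X_1,X_1] = 1 (diagonal).
  r[X_1,X_2] = -3.2667 / (3.1411 · 3.3116) = -3.2667 / 10.4021 = -0.314
  r[X_2,X_2] = 1 (diagonal).

R is symmetric with unit diagonal. Assembling:

R = [[1, -0.314],
 [-0.314, 1]]


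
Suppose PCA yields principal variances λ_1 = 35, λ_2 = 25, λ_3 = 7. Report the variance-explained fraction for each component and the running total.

Step 1 — total variance = trace(Sigma) = Σ λ_i = 35 + 25 + 7 = 67.

Step 2 — fraction explained by component i = λ_i / Σ λ:
  PC1: 35/67 = 0.5224
  PC2: 25/67 = 0.3731
  PC3: 7/67 = 0.1045

Step 3 — cumulative fraction after k components = (λ_1 + ... + λ_k) / Σ λ:
  k = 1: 35/67 = 0.5224
  k = 2: (35 + 25)/67 = 60/67 = 0.8955
  k = 3: (35 + 25 + 7)/67 = 67/67 = 1

Summary (fraction, with percent):

explained: PC1 0.5224 (52.24%), PC2 0.3731 (37.31%), PC3 0.1045 (10.45%);  cumulative: 0.5224, 0.8955, 1


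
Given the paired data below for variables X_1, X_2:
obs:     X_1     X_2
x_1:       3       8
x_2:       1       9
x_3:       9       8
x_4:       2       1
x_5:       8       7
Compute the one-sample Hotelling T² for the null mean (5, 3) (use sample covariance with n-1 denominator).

Step 1 — sample mean vector:
  mean(X_1) = (3 + 1 + 9 + 2 + 8) / 5 = 23/5 = 4.6
  mean(X_2) = (8 + 9 + 8 + 1 + 7) / 5 = 33/5 = 6.6
  x̄ = (4.6, 6.6),  deviation x̄ - mu_0 = (4.6, 6.6) - (5, 3) = (-0.4, 3.6).

Step 2 — sample covariance matrix, S[i,j] = (1/(n-1)) · Σ_k (x_{k,i} - mean_i) · (x_{k,j} - mean_j), divisor n-1 = 4:
  S[X_1,X_1] = ((-1.6)·(-1.6) + (-3.6)·(-3.6) + (4.4)·(4.4) + (-2.6)·(-2.6) + (3.4)·(3.4)) / 4 = 53.2/4 = 13.3
  S[X_1,X_2] = ((-1.6)·(1.4) + (-3.6)·(2.4) + (4.4)·(1.4) + (-2.6)·(-5.6) + (3.4)·(0.4)) / 4 = 11.2/4 = 2.8
  S[X_2,X_2] = ((1.4)·(1.4) + (2.4)·(2.4) + (1.4)·(1.4) + (-5.6)·(-5.6) + (0.4)·(0.4)) / 4 = 41.2/4 = 10.3
  S = [[13.3, 2.8],
 [2.8, 10.3]].

Step 3 — invert S. det(S) = 13.3·10.3 - (2.8)² = 129.15.
  S^{-1} = (1/det) · [[d, -b], [-b, a]] = [[0.0798, -0.0217],
 [-0.0217, 0.103]].

Step 4 — quadratic form (x̄ - mu_0)^T · S^{-1} · (x̄ - mu_0):
  S^{-1} · (x̄ - mu_0) = (-0.1099, 0.3794),
  (x̄ - mu_0)^T · [...] = (-0.4)·(-0.1099) + (3.6)·(0.3794) = 1.4098.

Step 5 — scale by n: T² = 5 · 1.4098 = 7.0492.

T² ≈ 7.0492


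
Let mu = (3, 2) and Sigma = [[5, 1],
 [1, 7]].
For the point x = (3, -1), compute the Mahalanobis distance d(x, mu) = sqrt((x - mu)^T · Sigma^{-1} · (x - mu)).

Step 1 — centre the observation: (x - mu) = (0, -3).

Step 2 — invert Sigma. det(Sigma) = 5·7 - (1)² = 34.
  Sigma^{-1} = (1/det) · [[d, -b], [-b, a]] = [[0.2059, -0.0294],
 [-0.0294, 0.1471]].

Step 3 — form the quadratic (x - mu)^T · Sigma^{-1} · (x - mu):
  Sigma^{-1} · (x - mu) = (0.0882, -0.4412).
  (x - mu)^T · [Sigma^{-1} · (x - mu)] = (0)·(0.0882) + (-3)·(-0.4412) = 1.3235.

Step 4 — take square root: d = √(1.3235) ≈ 1.1504.

d(x, mu) = √(1.3235) ≈ 1.1504


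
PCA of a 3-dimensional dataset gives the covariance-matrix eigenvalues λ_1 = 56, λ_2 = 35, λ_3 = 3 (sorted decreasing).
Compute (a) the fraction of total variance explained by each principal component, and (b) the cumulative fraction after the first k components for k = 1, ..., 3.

Step 1 — total variance = trace(Sigma) = Σ λ_i = 56 + 35 + 3 = 94.

Step 2 — fraction explained by component i = λ_i / Σ λ:
  PC1: 56/94 = 0.5957
  PC2: 35/94 = 0.3723
  PC3: 3/94 = 0.0319

Step 3 — cumulative fraction after k components = (λ_1 + ... + λ_k) / Σ λ:
  k = 1: 56/94 = 0.5957
  k = 2: (56 + 35)/94 = 91/94 = 0.9681
  k = 3: (56 + 35 + 3)/94 = 94/94 = 1

Summary (fraction, with percent):

explained: PC1 0.5957 (59.57%), PC2 0.3723 (37.23%), PC3 0.0319 (3.19%);  cumulative: 0.5957, 0.9681, 1


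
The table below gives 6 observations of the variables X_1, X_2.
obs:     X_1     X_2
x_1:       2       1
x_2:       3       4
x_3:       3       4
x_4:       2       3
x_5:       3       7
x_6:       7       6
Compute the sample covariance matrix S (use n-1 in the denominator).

Step 1 — column means:
  mean(X_1) = (2 + 3 + 3 + 2 + 3 + 7) / 6 = 20/6 = 3.3333
  mean(X_2) = (1 + 4 + 4 + 3 + 7 + 6) / 6 = 25/6 = 4.1667

Step 2 — sample covariance S[i,j] = (1/(n-1)) · Σ_k (x_{k,i} - mean_i) · (x_{k,j} - mean_j), with n-1 = 5.
  S[X_1,X_1] = ((-1.3333)·(-1.3333) + (-0.3333)·(-0.3333) + (-0.3333)·(-0.3333) + (-1.3333)·(-1.3333) + (-0.3333)·(-0.3333) + (3.6667)·(3.6667)) / 5 = 17.3333/5 = 3.4667
  S[X_1,X_2] = ((-1.3333)·(-3.1667) + (-0.3333)·(-0.1667) + (-0.3333)·(-0.1667) + (-1.3333)·(-1.1667) + (-0.3333)·(2.8333) + (3.6667)·(1.8333)) / 5 = 11.6667/5 = 2.3333
  S[X_2,X_2] = ((-3.1667)·(-3.1667) + (-0.1667)·(-0.1667) + (-0.1667)·(-0.1667) + (-1.1667)·(-1.1667) + (2.8333)·(2.8333) + (1.8333)·(1.8333)) / 5 = 22.8333/5 = 4.5667

S is symmetric (S[j,i] = S[i,j]). Assembling:

S = [[3.4667, 2.3333],
 [2.3333, 4.5667]]


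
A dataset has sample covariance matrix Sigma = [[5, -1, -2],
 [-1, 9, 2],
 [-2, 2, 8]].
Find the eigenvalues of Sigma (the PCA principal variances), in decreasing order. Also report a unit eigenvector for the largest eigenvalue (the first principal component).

Step 1 — characteristic polynomial p(λ) = det(λI - Sigma) = λ³ - tr·λ² + c_1·λ - det, where tr = trace, c_1 = sum of the principal 2×2 minors, det = det(Sigma):
  tr = 5 + 9 + 8 = 22,
  c_1 = (5·9 - (-1)²) + (5·8 - (-2)²) + (9·8 - (2)²) = 44 + 36 + 68 = 148,
  det = 5·(9·8 - (2)²) - (-1)·((-1)·8 - (2)·(-2)) + (-2)·((-1)·(2) - 9·(-2)) = 5·(68) - (-1)·(-4) + (-2)·(16) = 304.
  So p(λ) = λ³ - 22λ² + 148λ - 304.
Step 2 — look for an integer root (rational root theorem: any rational root is an integer divisor of 304). Testing λ = 4:
  p(4) = 64 - 352 + 592 - 304 = 0  ✓
  Dividing out (λ - 4): p(λ) = (λ - 4)(λ² - 18λ + 76).
Step 3 — remaining eigenvalues from the quadratic λ² - 18λ + 76 = 0:
  Δ = 18² - 4·76 = 324 - 304 = 20,  λ = (18 ± √20)/2 = (18 ± 4.4721)/2 ≈ 11.2361 or 6.7639.
  Sorted: λ_1 = 11.2361,  λ_2 = 6.7639,  λ_3 = 4  (check: sum = 22 = tr ✓).

Step 4 — unit eigenvector for λ_1 ≈ 11.2361: v spans the null space of (Sigma - λ_1 I), whose rows are
  r_1 = (-6.2361, -1, -2),  r_2 = (-1, -2.2361, 2),  r_3 = (-2, 2, -3.2361).
  v is orthogonal to every row, so take v ∝ r_1 × r_2 = ((-1)·(2) - (-2)·(-2.2361), (-2)·(-1) - (-6.2361)·(2), (-6.2361)·(-2.2361) - (-1)·(-1)) ≈ (-6.4721, 14.4721, 12.9443).
  Rescale (multiply by -1 so the first nonzero entry is positive): u = (6.4721, -14.4721, -12.9443).
  ||u|| = √((6.4721)² + (-14.4721)² + (-12.9443)²) = √(418.8854) ≈ 20.4667,  v_1 = u/||u|| ≈ (0.3162, -0.7071, -0.6325) (||v_1|| = 1).

λ_1 = 11.2361,  λ_2 = 6.7639,  λ_3 = 4;  v_1 ≈ (0.3162, -0.7071, -0.6325)


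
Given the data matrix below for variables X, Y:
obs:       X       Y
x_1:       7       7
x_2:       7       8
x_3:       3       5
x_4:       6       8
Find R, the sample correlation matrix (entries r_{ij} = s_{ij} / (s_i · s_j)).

Step 1 — column means:
  mean(X) = (7 + 7 + 3 + 6) / 4 = 23/4 = 5.75
  mean(Y) = (7 + 8 + 5 + 8) / 4 = 28/4 = 7

Step 2 — sample variances and covariances s[i,j] = (1/(n-1)) · Σ_k (x_{k,i} - mean_i) · (x_{k,j} - mean_j), with n-1 = 3:
  s[X,X] = ((1.25)·(1.25) + (1.25)·(1.25) + (-2.75)·(-2.75) + (0.25)·(0.25)) / 3 = 10.75/3 = 3.5833
  s[X,Y] = ((1.25)·(0) + (1.25)·(1) + (-2.75)·(-2) + (0.25)·(1)) / 3 = 7/3 = 2.3333
  s[Y,Y] = ((0)·(0) + (1)·(1) + (-2)·(-2) + (1)·(1)) / 3 = 6/3 = 2
  Sample standard deviations s_i = √(s[i,i]):
  s(X) = √(3.5833) = 1.893
  s(Y) = √(2) = 1.4142

Step 3 — r_{ij} = s_{ij} / (s_i · s_j):
  r[X,X] = 1 (diagonal).
  r[X,Y] = 2.3333 / (1.893 · 1.4142) = 2.3333 / 2.6771 = 0.8716
  r[Y,Y] = 1 (diagonal).

R is symmetric with unit diagonal. Assembling:

R = [[1, 0.8716],
 [0.8716, 1]]


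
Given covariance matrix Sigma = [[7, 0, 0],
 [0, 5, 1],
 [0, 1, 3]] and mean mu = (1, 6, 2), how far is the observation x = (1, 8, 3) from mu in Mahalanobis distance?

Step 1 — centre the observation: (x - mu) = (0, 2, 1).

Step 2 — invert Sigma (cofactor / det for 3×3, or solve directly):
  Sigma^{-1} = [[0.1429, 0, 0],
 [0, 0.2143, -0.0714],
 [0, -0.0714, 0.3571]].

Step 3 — form the quadratic (x - mu)^T · Sigma^{-1} · (x - mu):
  Sigma^{-1} · (x - mu) = (0, 0.3571, 0.2143).
  (x - mu)^T · [Sigma^{-1} · (x - mu)] = (0)·(0) + (2)·(0.3571) + (1)·(0.2143) = 0.9286.

Step 4 — take square root: d = √(0.9286) ≈ 0.9636.

d(x, mu) = √(0.9286) ≈ 0.9636


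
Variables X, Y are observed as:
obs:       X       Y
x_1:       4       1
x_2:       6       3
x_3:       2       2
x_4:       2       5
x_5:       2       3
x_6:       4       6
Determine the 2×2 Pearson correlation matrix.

Step 1 — column means:
  mean(X) = (4 + 6 + 2 + 2 + 2 + 4) / 6 = 20/6 = 3.3333
  mean(Y) = (1 + 3 + 2 + 5 + 3 + 6) / 6 = 20/6 = 3.3333

Step 2 — sample variances and covariances s[i,j] = (1/(n-1)) · Σ_k (x_{k,i} - mean_i) · (x_{k,j} - mean_j), with n-1 = 5:
  s[X,X] = ((0.6667)·(0.6667) + (2.6667)·(2.6667) + (-1.3333)·(-1.3333) + (-1.3333)·(-1.3333) + (-1.3333)·(-1.3333) + (0.6667)·(0.6667)) / 5 = 13.3333/5 = 2.6667
  s[X,Y] = ((0.6667)·(-2.3333) + (2.6667)·(-0.3333) + (-1.3333)·(-1.3333) + (-1.3333)·(1.6667) + (-1.3333)·(-0.3333) + (0.6667)·(2.6667)) / 5 = -0.6667/5 = -0.1333
  s[Y,Y] = ((-2.3333)·(-2.3333) + (-0.3333)·(-0.3333) + (-1.3333)·(-1.3333) + (1.6667)·(1.6667) + (-0.3333)·(-0.3333) + (2.6667)·(2.6667)) / 5 = 17.3333/5 = 3.4667
  Sample standard deviations s_i = √(s[i,i]):
  s(X) = √(2.6667) = 1.633
  s(Y) = √(3.4667) = 1.8619

Step 3 — r_{ij} = s_{ij} / (s_i · s_j):
  r[X,X] = 1 (diagonal).
  r[X,Y] = -0.1333 / (1.633 · 1.8619) = -0.1333 / 3.0405 = -0.0439
  r[Y,Y] = 1 (diagonal).

R is symmetric with unit diagonal. Assembling:

R = [[1, -0.0439],
 [-0.0439, 1]]


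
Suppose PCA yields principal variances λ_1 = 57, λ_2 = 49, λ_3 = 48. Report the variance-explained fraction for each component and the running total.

Step 1 — total variance = trace(Sigma) = Σ λ_i = 57 + 49 + 48 = 154.

Step 2 — fraction explained by component i = λ_i / Σ λ:
  PC1: 57/154 = 0.3701
  PC2: 49/154 = 0.3182
  PC3: 48/154 = 0.3117

Step 3 — cumulative fraction after k components = (λ_1 + ... + λ_k) / Σ λ:
  k = 1: 57/154 = 0.3701
  k = 2: (57 + 49)/154 = 106/154 = 0.6883
  k = 3: (57 + 49 + 48)/154 = 154/154 = 1

Summary (fraction, with percent):

explained: PC1 0.3701 (37.01%), PC2 0.3182 (31.82%), PC3 0.3117 (31.17%);  cumulative: 0.3701, 0.6883, 1


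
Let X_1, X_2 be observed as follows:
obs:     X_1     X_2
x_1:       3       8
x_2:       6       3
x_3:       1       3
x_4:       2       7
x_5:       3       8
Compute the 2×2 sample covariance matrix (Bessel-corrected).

Step 1 — column means:
  mean(X_1) = (3 + 6 + 1 + 2 + 3) / 5 = 15/5 = 3
  mean(X_2) = (8 + 3 + 3 + 7 + 8) / 5 = 29/5 = 5.8

Step 2 — sample covariance S[i,j] = (1/(n-1)) · Σ_k (x_{k,i} - mean_i) · (x_{k,j} - mean_j), with n-1 = 4.
  S[X_1,X_1] = ((0)·(0) + (3)·(3) + (-2)·(-2) + (-1)·(-1) + (0)·(0)) / 4 = 14/4 = 3.5
  S[X_1,X_2] = ((0)·(2.2) + (3)·(-2.8) + (-2)·(-2.8) + (-1)·(1.2) + (0)·(2.2)) / 4 = -4/4 = -1
  S[X_2,X_2] = ((2.2)·(2.2) + (-2.8)·(-2.8) + (-2.8)·(-2.8) + (1.2)·(1.2) + (2.2)·(2.2)) / 4 = 26.8/4 = 6.7

S is symmetric (S[j,i] = S[i,j]). Assembling:

S = [[3.5, -1],
 [-1, 6.7]]


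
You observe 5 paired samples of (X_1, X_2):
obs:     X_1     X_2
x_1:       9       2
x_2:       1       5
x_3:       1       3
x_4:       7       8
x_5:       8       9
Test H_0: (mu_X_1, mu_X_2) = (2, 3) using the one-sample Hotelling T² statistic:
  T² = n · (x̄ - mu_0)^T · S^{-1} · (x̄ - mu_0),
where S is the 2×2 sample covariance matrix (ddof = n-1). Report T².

Step 1 — sample mean vector:
  mean(X_1) = (9 + 1 + 1 + 7 + 8) / 5 = 26/5 = 5.2
  mean(X_2) = (2 + 5 + 3 + 8 + 9) / 5 = 27/5 = 5.4
  x̄ = (5.2, 5.4),  deviation x̄ - mu_0 = (5.2, 5.4) - (2, 3) = (3.2, 2.4).

Step 2 — sample covariance matrix, S[i,j] = (1/(n-1)) · Σ_k (x_{k,i} - mean_i) · (x_{k,j} - mean_j), divisor n-1 = 4:
  S[X_1,X_1] = ((3.8)·(3.8) + (-4.2)·(-4.2) + (-4.2)·(-4.2) + (1.8)·(1.8) + (2.8)·(2.8)) / 4 = 60.8/4 = 15.2
  S[X_1,X_2] = ((3.8)·(-3.4) + (-4.2)·(-0.4) + (-4.2)·(-2.4) + (1.8)·(2.6) + (2.8)·(3.6)) / 4 = 13.6/4 = 3.4
  S[X_2,X_2] = ((-3.4)·(-3.4) + (-0.4)·(-0.4) + (-2.4)·(-2.4) + (2.6)·(2.6) + (3.6)·(3.6)) / 4 = 37.2/4 = 9.3
  S = [[15.2, 3.4],
 [3.4, 9.3]].

Step 3 — invert S. det(S) = 15.2·9.3 - (3.4)² = 129.8.
  S^{-1} = (1/det) · [[d, -b], [-b, a]] = [[0.0716, -0.0262],
 [-0.0262, 0.1171]].

Step 4 — quadratic form (x̄ - mu_0)^T · S^{-1} · (x̄ - mu_0):
  S^{-1} · (x̄ - mu_0) = (0.1664, 0.1972),
  (x̄ - mu_0)^T · [...] = (3.2)·(0.1664) + (2.4)·(0.1972) = 1.0059.

Step 5 — scale by n: T² = 5 · 1.0059 = 5.0293.

T² ≈ 5.0293


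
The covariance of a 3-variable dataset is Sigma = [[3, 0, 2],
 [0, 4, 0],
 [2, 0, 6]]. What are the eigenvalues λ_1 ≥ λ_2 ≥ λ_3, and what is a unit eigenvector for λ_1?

Step 1 — characteristic polynomial p(λ) = det(λI - Sigma) = λ³ - tr·λ² + c_1·λ - det, where tr = trace, c_1 = sum of the principal 2×2 minors, det = det(Sigma):
  tr = 3 + 4 + 6 = 13,
  c_1 = (3·4 - (0)²) + (3·6 - (2)²) + (4·6 - (0)²) = 12 + 14 + 24 = 50,
  det = 3·(4·6 - (0)²) - (0)·((0)·6 - (0)·(2)) + (2)·((0)·(0) - 4·(2)) = 3·(24) - (0)·(0) + (2)·(-8) = 56.
  So p(λ) = λ³ - 13λ² + 50λ - 56.
Step 2 — look for an integer root (rational root theorem: any rational root is an integer divisor of 56). Testing λ = 2:
  p(2) = 8 - 52 + 100 - 56 = 0  ✓
  Dividing out (λ - 2): p(λ) = (λ - 2)(λ² - 11λ + 28).
Step 3 — remaining eigenvalues from the quadratic λ² - 11λ + 28 = 0:
  Δ = 11² - 4·28 = 121 - 112 = 9,  λ = (11 ± √9)/2 = (11 ± 3)/2 = 7 or 4.
  Sorted: λ_1 = 7,  λ_2 = 4,  λ_3 = 2  (check: sum = 13 = tr ✓).

Step 4 — unit eigenvector for λ_1 = 7: v spans the null space of (Sigma - λ_1 I), whose rows are
  r_1 = (-4, 0, 2),  r_2 = (0, -3, 0),  r_3 = (2, 0, -1).
  v is orthogonal to every row, so take v ∝ r_1 × r_2 = ((0)·(0) - (2)·(-3), (2)·(0) - (-4)·(0), (-4)·(-3) - (0)·(0)) = (6, 0, 12).
  Rescale (divide by 6): u = (1, 0, 2).
  ||u|| = √((1)² + (0)² + (2)²) = √(5) ≈ 2.2361,  v_1 = u/||u|| ≈ (0.4472, 0, 0.8944) (||v_1|| = 1).

λ_1 = 7,  λ_2 = 4,  λ_3 = 2;  v_1 ≈ (0.4472, 0, 0.8944)
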